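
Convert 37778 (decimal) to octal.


Divide by 8 repeatedly:
37778 ÷ 8 = 4722 remainder 2
4722 ÷ 8 = 590 remainder 2
590 ÷ 8 = 73 remainder 6
73 ÷ 8 = 9 remainder 1
9 ÷ 8 = 1 remainder 1
1 ÷ 8 = 0 remainder 1
Reading remainders bottom-up:
= 0o111622


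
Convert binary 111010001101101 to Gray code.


Binary: 111010001101101
Gray code: G = B XOR (B >> 1)
B >> 1 = 011101000110110
111010001101101 XOR 011101000110110:
  1 XOR 0 = 1
  1 XOR 1 = 0
  1 XOR 1 = 0
  0 XOR 1 = 1
  1 XOR 0 = 1
  0 XOR 1 = 1
  0 XOR 0 = 0
  0 XOR 0 = 0
  1 XOR 0 = 1
  1 XOR 1 = 0
  0 XOR 1 = 1
  1 XOR 0 = 1
  1 XOR 1 = 0
  0 XOR 1 = 1
  1 XOR 0 = 1
= 100111001011011


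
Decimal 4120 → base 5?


Divide by 5 repeatedly:
4120 ÷ 5 = 824 remainder 0
824 ÷ 5 = 164 remainder 4
164 ÷ 5 = 32 remainder 4
32 ÷ 5 = 6 remainder 2
6 ÷ 5 = 1 remainder 1
1 ÷ 5 = 0 remainder 1
Reading remainders bottom-up:
= 112440


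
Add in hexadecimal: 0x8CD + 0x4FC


Align and add column by column (LSB to MSB, each column mod 16 with carry):
  08CD
+ 04FC
  ----
  col 0: D(13) + C(12) + 0 (carry in) = 25 → 9(9), carry out 1
  col 1: C(12) + F(15) + 1 (carry in) = 28 → C(12), carry out 1
  col 2: 8(8) + 4(4) + 1 (carry in) = 13 → D(13), carry out 0
  col 3: 0(0) + 0(0) + 0 (carry in) = 0 → 0(0), carry out 0
Reading digits MSB→LSB: 0DC9
Strip leading zeros: DC9
= 0xDC9


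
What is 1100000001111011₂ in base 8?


Group into 3-bit groups: 001100000001111011
  001 = 1
  100 = 4
  000 = 0
  001 = 1
  111 = 7
  011 = 3
= 0o140173


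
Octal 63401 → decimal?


Positional values:
Position 0: 1 × 8^0 = 1
Position 1: 0 × 8^1 = 0
Position 2: 4 × 8^2 = 256
Position 3: 3 × 8^3 = 1536
Position 4: 6 × 8^4 = 24576
Sum = 1 + 0 + 256 + 1536 + 24576
= 26369


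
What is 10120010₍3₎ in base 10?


Positional values (base 3):
  0 × 3^0 = 0 × 1 = 0
  1 × 3^1 = 1 × 3 = 3
  0 × 3^2 = 0 × 9 = 0
  0 × 3^3 = 0 × 27 = 0
  2 × 3^4 = 2 × 81 = 162
  1 × 3^5 = 1 × 243 = 243
  0 × 3^6 = 0 × 729 = 0
  1 × 3^7 = 1 × 2187 = 2187
Sum = 0 + 3 + 0 + 0 + 162 + 243 + 0 + 2187
= 2595


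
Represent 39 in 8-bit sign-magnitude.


Sign bit: 0 (positive)
Magnitude: 39 = 0100111
= 00100111


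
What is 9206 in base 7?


Divide by 7 repeatedly:
9206 ÷ 7 = 1315 remainder 1
1315 ÷ 7 = 187 remainder 6
187 ÷ 7 = 26 remainder 5
26 ÷ 7 = 3 remainder 5
3 ÷ 7 = 0 remainder 3
Reading remainders bottom-up:
= 35561


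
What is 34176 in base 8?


Divide by 8 repeatedly:
34176 ÷ 8 = 4272 remainder 0
4272 ÷ 8 = 534 remainder 0
534 ÷ 8 = 66 remainder 6
66 ÷ 8 = 8 remainder 2
8 ÷ 8 = 1 remainder 0
1 ÷ 8 = 0 remainder 1
Reading remainders bottom-up:
= 0o102600


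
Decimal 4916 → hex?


Divide by 16 repeatedly:
4916 ÷ 16 = 307 remainder 4 (4)
307 ÷ 16 = 19 remainder 3 (3)
19 ÷ 16 = 1 remainder 3 (3)
1 ÷ 16 = 0 remainder 1 (1)
Reading remainders bottom-up:
= 0x1334


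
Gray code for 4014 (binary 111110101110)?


Binary: 111110101110
Gray code: G = B XOR (B >> 1)
B >> 1 = 011111010111
111110101110 XOR 011111010111:
  1 XOR 0 = 1
  1 XOR 1 = 0
  1 XOR 1 = 0
  1 XOR 1 = 0
  1 XOR 1 = 0
  0 XOR 1 = 1
  1 XOR 0 = 1
  0 XOR 1 = 1
  1 XOR 0 = 1
  1 XOR 1 = 0
  1 XOR 1 = 0
  0 XOR 1 = 1
= 100001111001


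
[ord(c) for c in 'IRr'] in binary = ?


String: 'IRr'  (3 characters)
Per-character ASCII lookup:
  'I': uppercase starts at 65: 'I' = 65 + 8 = 73 → 1001001
  'R': uppercase starts at 65: 'R' = 65 + 17 = 82 → 1010010
  'r': lowercase starts at 97: 'r' = 97 + 17 = 114 → 1110010
= 1001001 1010010 1110010


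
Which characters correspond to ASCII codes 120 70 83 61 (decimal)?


Codes (decimal): 120 70 83 61
Per-code ASCII lookup:
  120  (range 97-122: lowercase, 120 - 97 = 23) → 'x'
  70  (range 65-90: uppercase, 70 - 65 = 5) → 'F'
  83  (range 65-90: uppercase, 83 - 65 = 18) → 'S'
  61  (special character) → '='
= 'xFS='


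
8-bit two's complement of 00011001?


Original: 00011001
Step 1 - Invert all bits: 11100110
Step 2 - Add 1: 11100110 + 1
= 11100111 (represents -25)


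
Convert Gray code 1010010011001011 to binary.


Gray code: 1010010011001011
MSB stays the same: 1
Each subsequent bit = prev_binary XOR current_gray:
  B[1] = 1 XOR 0 = 1
  B[2] = 1 XOR 1 = 0
  B[3] = 0 XOR 0 = 0
  B[4] = 0 XOR 0 = 0
  B[5] = 0 XOR 1 = 1
  B[6] = 1 XOR 0 = 1
  B[7] = 1 XOR 0 = 1
  B[8] = 1 XOR 1 = 0
  B[9] = 0 XOR 1 = 1
  B[10] = 1 XOR 0 = 1
  B[11] = 1 XOR 0 = 1
  B[12] = 1 XOR 1 = 0
  B[13] = 0 XOR 0 = 0
  B[14] = 0 XOR 1 = 1
  B[15] = 1 XOR 1 = 0
= 1100011101110010 (51058 decimal)


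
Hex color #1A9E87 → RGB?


Hex: #1A9E87
R = 1A₁₆ = 26
G = 9E₁₆ = 158
B = 87₁₆ = 135
= RGB(26, 158, 135)


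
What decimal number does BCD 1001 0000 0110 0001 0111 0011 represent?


Each 4-bit group → digit:
  1001 → 9
  0000 → 0
  0110 → 6
  0001 → 1
  0111 → 7
  0011 → 3
= 906173


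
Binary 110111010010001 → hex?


Group into 4-bit nibbles: 0110111010010001
  0110 = 6
  1110 = E
  1001 = 9
  0001 = 1
= 0x6E91


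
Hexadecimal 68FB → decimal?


Positional values:
Position 0: B × 16^0 = 11 × 1 = 11
Position 1: F × 16^1 = 15 × 16 = 240
Position 2: 8 × 16^2 = 8 × 256 = 2048
Position 3: 6 × 16^3 = 6 × 4096 = 24576
Sum = 11 + 240 + 2048 + 24576
= 26875


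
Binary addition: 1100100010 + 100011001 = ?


Align and add column by column (LSB to MSB, carry propagating):
  01100100010
+ 00100011001
  -----------
  col 0: 0 + 1 + 0 (carry in) = 1 → bit 1, carry out 0
  col 1: 1 + 0 + 0 (carry in) = 1 → bit 1, carry out 0
  col 2: 0 + 0 + 0 (carry in) = 0 → bit 0, carry out 0
  col 3: 0 + 1 + 0 (carry in) = 1 → bit 1, carry out 0
  col 4: 0 + 1 + 0 (carry in) = 1 → bit 1, carry out 0
  col 5: 1 + 0 + 0 (carry in) = 1 → bit 1, carry out 0
  col 6: 0 + 0 + 0 (carry in) = 0 → bit 0, carry out 0
  col 7: 0 + 0 + 0 (carry in) = 0 → bit 0, carry out 0
  col 8: 1 + 1 + 0 (carry in) = 2 → bit 0, carry out 1
  col 9: 1 + 0 + 1 (carry in) = 2 → bit 0, carry out 1
  col 10: 0 + 0 + 1 (carry in) = 1 → bit 1, carry out 0
Reading bits MSB→LSB: 10000111011
Strip leading zeros: 10000111011
= 10000111011


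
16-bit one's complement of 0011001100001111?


Original: 0011001100001111
Invert all bits:
  bit 0: 0 → 1
  bit 1: 0 → 1
  bit 2: 1 → 0
  bit 3: 1 → 0
  bit 4: 0 → 1
  bit 5: 0 → 1
  bit 6: 1 → 0
  bit 7: 1 → 0
  bit 8: 0 → 1
  bit 9: 0 → 1
  bit 10: 0 → 1
  bit 11: 0 → 1
  bit 12: 1 → 0
  bit 13: 1 → 0
  bit 14: 1 → 0
  bit 15: 1 → 0
= 1100110011110000


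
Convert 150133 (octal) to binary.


Each octal digit → 3 binary bits:
  1 = 001
  5 = 101
  0 = 000
  1 = 001
  3 = 011
  3 = 011
Concatenate: 001 101 000 001 011 011
= 001101000001011011


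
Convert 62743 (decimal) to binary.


Divide by 2 repeatedly:
62743 ÷ 2 = 31371 remainder 1
31371 ÷ 2 = 15685 remainder 1
15685 ÷ 2 = 7842 remainder 1
7842 ÷ 2 = 3921 remainder 0
3921 ÷ 2 = 1960 remainder 1
1960 ÷ 2 = 980 remainder 0
980 ÷ 2 = 490 remainder 0
490 ÷ 2 = 245 remainder 0
245 ÷ 2 = 122 remainder 1
122 ÷ 2 = 61 remainder 0
61 ÷ 2 = 30 remainder 1
30 ÷ 2 = 15 remainder 0
15 ÷ 2 = 7 remainder 1
7 ÷ 2 = 3 remainder 1
3 ÷ 2 = 1 remainder 1
1 ÷ 2 = 0 remainder 1
Reading remainders bottom-up:
= 1111010100010111


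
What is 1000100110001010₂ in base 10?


Positional values:
Bit 1: 1 × 2^1 = 2
Bit 3: 1 × 2^3 = 8
Bit 7: 1 × 2^7 = 128
Bit 8: 1 × 2^8 = 256
Bit 11: 1 × 2^11 = 2048
Bit 15: 1 × 2^15 = 32768
Sum = 2 + 8 + 128 + 256 + 2048 + 32768
= 35210


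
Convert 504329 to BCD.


Each digit → 4-bit binary:
  5 → 0101
  0 → 0000
  4 → 0100
  3 → 0011
  2 → 0010
  9 → 1001
= 0101 0000 0100 0011 0010 1001


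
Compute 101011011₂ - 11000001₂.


Align and subtract column by column (LSB to MSB, borrowing when needed):
  101011011
- 011000001
  ---------
  col 0: (1 - 0 borrow-in) - 1 → 1 - 1 = 0, borrow out 0
  col 1: (1 - 0 borrow-in) - 0 → 1 - 0 = 1, borrow out 0
  col 2: (0 - 0 borrow-in) - 0 → 0 - 0 = 0, borrow out 0
  col 3: (1 - 0 borrow-in) - 0 → 1 - 0 = 1, borrow out 0
  col 4: (1 - 0 borrow-in) - 0 → 1 - 0 = 1, borrow out 0
  col 5: (0 - 0 borrow-in) - 0 → 0 - 0 = 0, borrow out 0
  col 6: (1 - 0 borrow-in) - 1 → 1 - 1 = 0, borrow out 0
  col 7: (0 - 0 borrow-in) - 1 → borrow from next column: (0+2) - 1 = 1, borrow out 1
  col 8: (1 - 1 borrow-in) - 0 → 0 - 0 = 0, borrow out 0
Reading bits MSB→LSB: 010011010
Strip leading zeros: 10011010
= 10011010


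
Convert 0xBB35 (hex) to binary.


Each hex digit → 4 binary bits:
  B = 1011
  B = 1011
  3 = 0011
  5 = 0101
Concatenate: 1011 1011 0011 0101
= 1011101100110101


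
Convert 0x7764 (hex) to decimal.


Positional values:
Position 0: 4 × 16^0 = 4 × 1 = 4
Position 1: 6 × 16^1 = 6 × 16 = 96
Position 2: 7 × 16^2 = 7 × 256 = 1792
Position 3: 7 × 16^3 = 7 × 4096 = 28672
Sum = 4 + 96 + 1792 + 28672
= 30564


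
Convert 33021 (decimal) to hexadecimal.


Divide by 16 repeatedly:
33021 ÷ 16 = 2063 remainder 13 (D)
2063 ÷ 16 = 128 remainder 15 (F)
128 ÷ 16 = 8 remainder 0 (0)
8 ÷ 16 = 0 remainder 8 (8)
Reading remainders bottom-up:
= 0x80FD


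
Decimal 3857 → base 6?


Divide by 6 repeatedly:
3857 ÷ 6 = 642 remainder 5
642 ÷ 6 = 107 remainder 0
107 ÷ 6 = 17 remainder 5
17 ÷ 6 = 2 remainder 5
2 ÷ 6 = 0 remainder 2
Reading remainders bottom-up:
= 25505


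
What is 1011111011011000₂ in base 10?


Positional values:
Bit 3: 1 × 2^3 = 8
Bit 4: 1 × 2^4 = 16
Bit 6: 1 × 2^6 = 64
Bit 7: 1 × 2^7 = 128
Bit 9: 1 × 2^9 = 512
Bit 10: 1 × 2^10 = 1024
Bit 11: 1 × 2^11 = 2048
Bit 12: 1 × 2^12 = 4096
Bit 13: 1 × 2^13 = 8192
Bit 15: 1 × 2^15 = 32768
Sum = 8 + 16 + 64 + 128 + 512 + 1024 + 2048 + 4096 + 8192 + 32768
= 48856


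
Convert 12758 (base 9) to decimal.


Positional values (base 9):
  8 × 9^0 = 8 × 1 = 8
  5 × 9^1 = 5 × 9 = 45
  7 × 9^2 = 7 × 81 = 567
  2 × 9^3 = 2 × 729 = 1458
  1 × 9^4 = 1 × 6561 = 6561
Sum = 8 + 45 + 567 + 1458 + 6561
= 8639


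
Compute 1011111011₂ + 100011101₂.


Align and add column by column (LSB to MSB, carry propagating):
  01011111011
+ 00100011101
  -----------
  col 0: 1 + 1 + 0 (carry in) = 2 → bit 0, carry out 1
  col 1: 1 + 0 + 1 (carry in) = 2 → bit 0, carry out 1
  col 2: 0 + 1 + 1 (carry in) = 2 → bit 0, carry out 1
  col 3: 1 + 1 + 1 (carry in) = 3 → bit 1, carry out 1
  col 4: 1 + 1 + 1 (carry in) = 3 → bit 1, carry out 1
  col 5: 1 + 0 + 1 (carry in) = 2 → bit 0, carry out 1
  col 6: 1 + 0 + 1 (carry in) = 2 → bit 0, carry out 1
  col 7: 1 + 0 + 1 (carry in) = 2 → bit 0, carry out 1
  col 8: 0 + 1 + 1 (carry in) = 2 → bit 0, carry out 1
  col 9: 1 + 0 + 1 (carry in) = 2 → bit 0, carry out 1
  col 10: 0 + 0 + 1 (carry in) = 1 → bit 1, carry out 0
Reading bits MSB→LSB: 10000011000
Strip leading zeros: 10000011000
= 10000011000


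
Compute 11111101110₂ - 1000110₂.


Align and subtract column by column (LSB to MSB, borrowing when needed):
  11111101110
- 00001000110
  -----------
  col 0: (0 - 0 borrow-in) - 0 → 0 - 0 = 0, borrow out 0
  col 1: (1 - 0 borrow-in) - 1 → 1 - 1 = 0, borrow out 0
  col 2: (1 - 0 borrow-in) - 1 → 1 - 1 = 0, borrow out 0
  col 3: (1 - 0 borrow-in) - 0 → 1 - 0 = 1, borrow out 0
  col 4: (0 - 0 borrow-in) - 0 → 0 - 0 = 0, borrow out 0
  col 5: (1 - 0 borrow-in) - 0 → 1 - 0 = 1, borrow out 0
  col 6: (1 - 0 borrow-in) - 1 → 1 - 1 = 0, borrow out 0
  col 7: (1 - 0 borrow-in) - 0 → 1 - 0 = 1, borrow out 0
  col 8: (1 - 0 borrow-in) - 0 → 1 - 0 = 1, borrow out 0
  col 9: (1 - 0 borrow-in) - 0 → 1 - 0 = 1, borrow out 0
  col 10: (1 - 0 borrow-in) - 0 → 1 - 0 = 1, borrow out 0
Reading bits MSB→LSB: 11110101000
Strip leading zeros: 11110101000
= 11110101000


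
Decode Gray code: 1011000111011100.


Gray code: 1011000111011100
MSB stays the same: 1
Each subsequent bit = prev_binary XOR current_gray:
  B[1] = 1 XOR 0 = 1
  B[2] = 1 XOR 1 = 0
  B[3] = 0 XOR 1 = 1
  B[4] = 1 XOR 0 = 1
  B[5] = 1 XOR 0 = 1
  B[6] = 1 XOR 0 = 1
  B[7] = 1 XOR 1 = 0
  B[8] = 0 XOR 1 = 1
  B[9] = 1 XOR 1 = 0
  B[10] = 0 XOR 0 = 0
  B[11] = 0 XOR 1 = 1
  B[12] = 1 XOR 1 = 0
  B[13] = 0 XOR 1 = 1
  B[14] = 1 XOR 0 = 1
  B[15] = 1 XOR 0 = 1
= 1101111010010111 (56983 decimal)


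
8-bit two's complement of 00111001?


Original: 00111001
Step 1 - Invert all bits: 11000110
Step 2 - Add 1: 11000110 + 1
= 11000111 (represents -57)


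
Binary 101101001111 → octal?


Group into 3-bit groups: 101101001111
  101 = 5
  101 = 5
  001 = 1
  111 = 7
= 0o5517


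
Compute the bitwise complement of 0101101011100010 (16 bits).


Original: 0101101011100010
Invert all bits:
  bit 0: 0 → 1
  bit 1: 1 → 0
  bit 2: 0 → 1
  bit 3: 1 → 0
  bit 4: 1 → 0
  bit 5: 0 → 1
  bit 6: 1 → 0
  bit 7: 0 → 1
  bit 8: 1 → 0
  bit 9: 1 → 0
  bit 10: 1 → 0
  bit 11: 0 → 1
  bit 12: 0 → 1
  bit 13: 0 → 1
  bit 14: 1 → 0
  bit 15: 0 → 1
= 1010010100011101


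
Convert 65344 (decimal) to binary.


Divide by 2 repeatedly:
65344 ÷ 2 = 32672 remainder 0
32672 ÷ 2 = 16336 remainder 0
16336 ÷ 2 = 8168 remainder 0
8168 ÷ 2 = 4084 remainder 0
4084 ÷ 2 = 2042 remainder 0
2042 ÷ 2 = 1021 remainder 0
1021 ÷ 2 = 510 remainder 1
510 ÷ 2 = 255 remainder 0
255 ÷ 2 = 127 remainder 1
127 ÷ 2 = 63 remainder 1
63 ÷ 2 = 31 remainder 1
31 ÷ 2 = 15 remainder 1
15 ÷ 2 = 7 remainder 1
7 ÷ 2 = 3 remainder 1
3 ÷ 2 = 1 remainder 1
1 ÷ 2 = 0 remainder 1
Reading remainders bottom-up:
= 1111111101000000


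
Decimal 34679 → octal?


Divide by 8 repeatedly:
34679 ÷ 8 = 4334 remainder 7
4334 ÷ 8 = 541 remainder 6
541 ÷ 8 = 67 remainder 5
67 ÷ 8 = 8 remainder 3
8 ÷ 8 = 1 remainder 0
1 ÷ 8 = 0 remainder 1
Reading remainders bottom-up:
= 0o103567


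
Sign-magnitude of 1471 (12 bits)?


Sign bit: 0 (positive)
Magnitude: 1471 = 10110111111
= 010110111111


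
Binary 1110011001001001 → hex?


Group into 4-bit nibbles: 1110011001001001
  1110 = E
  0110 = 6
  0100 = 4
  1001 = 9
= 0xE649


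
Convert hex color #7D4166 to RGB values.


Hex: #7D4166
R = 7D₁₆ = 125
G = 41₁₆ = 65
B = 66₁₆ = 102
= RGB(125, 65, 102)


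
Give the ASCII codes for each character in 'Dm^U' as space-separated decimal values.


String: 'Dm^U'  (4 characters)
Per-character ASCII lookup:
  'D': uppercase starts at 65: 'D' = 65 + 3 = 68
  'm': lowercase starts at 97: 'm' = 97 + 12 = 109
  '^': special character: '^' = 94
  'U': uppercase starts at 65: 'U' = 65 + 20 = 85
= 68 109 94 85


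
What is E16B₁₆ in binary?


Each hex digit → 4 binary bits:
  E = 1110
  1 = 0001
  6 = 0110
  B = 1011
Concatenate: 1110 0001 0110 1011
= 1110000101101011


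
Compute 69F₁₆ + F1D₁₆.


Align and add column by column (LSB to MSB, each column mod 16 with carry):
  069F
+ 0F1D
  ----
  col 0: F(15) + D(13) + 0 (carry in) = 28 → C(12), carry out 1
  col 1: 9(9) + 1(1) + 1 (carry in) = 11 → B(11), carry out 0
  col 2: 6(6) + F(15) + 0 (carry in) = 21 → 5(5), carry out 1
  col 3: 0(0) + 0(0) + 1 (carry in) = 1 → 1(1), carry out 0
Reading digits MSB→LSB: 15BC
Strip leading zeros: 15BC
= 0x15BC


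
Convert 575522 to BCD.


Each digit → 4-bit binary:
  5 → 0101
  7 → 0111
  5 → 0101
  5 → 0101
  2 → 0010
  2 → 0010
= 0101 0111 0101 0101 0010 0010


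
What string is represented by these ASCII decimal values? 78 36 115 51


Codes (decimal): 78 36 115 51
Per-code ASCII lookup:
  78  (range 65-90: uppercase, 78 - 65 = 13) → 'N'
  36  (special character) → '$'
  115  (range 97-122: lowercase, 115 - 97 = 18) → 's'
  51  (range 48-57: digits, 51 - 48 = 3) → '3'
= 'N$s3'


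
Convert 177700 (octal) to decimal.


Positional values:
Position 0: 0 × 8^0 = 0
Position 1: 0 × 8^1 = 0
Position 2: 7 × 8^2 = 448
Position 3: 7 × 8^3 = 3584
Position 4: 7 × 8^4 = 28672
Position 5: 1 × 8^5 = 32768
Sum = 0 + 0 + 448 + 3584 + 28672 + 32768
= 65472


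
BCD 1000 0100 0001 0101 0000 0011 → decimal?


Each 4-bit group → digit:
  1000 → 8
  0100 → 4
  0001 → 1
  0101 → 5
  0000 → 0
  0011 → 3
= 841503


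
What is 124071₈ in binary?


Each octal digit → 3 binary bits:
  1 = 001
  2 = 010
  4 = 100
  0 = 000
  7 = 111
  1 = 001
Concatenate: 001 010 100 000 111 001
= 001010100000111001


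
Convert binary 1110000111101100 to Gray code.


Binary: 1110000111101100
Gray code: G = B XOR (B >> 1)
B >> 1 = 0111000011110110
1110000111101100 XOR 0111000011110110:
  1 XOR 0 = 1
  1 XOR 1 = 0
  1 XOR 1 = 0
  0 XOR 1 = 1
  0 XOR 0 = 0
  0 XOR 0 = 0
  0 XOR 0 = 0
  1 XOR 0 = 1
  1 XOR 1 = 0
  1 XOR 1 = 0
  1 XOR 1 = 0
  0 XOR 1 = 1
  1 XOR 0 = 1
  1 XOR 1 = 0
  0 XOR 1 = 1
  0 XOR 0 = 0
= 1001000100011010


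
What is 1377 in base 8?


Divide by 8 repeatedly:
1377 ÷ 8 = 172 remainder 1
172 ÷ 8 = 21 remainder 4
21 ÷ 8 = 2 remainder 5
2 ÷ 8 = 0 remainder 2
Reading remainders bottom-up:
= 0o2541


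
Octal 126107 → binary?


Each octal digit → 3 binary bits:
  1 = 001
  2 = 010
  6 = 110
  1 = 001
  0 = 000
  7 = 111
Concatenate: 001 010 110 001 000 111
= 001010110001000111


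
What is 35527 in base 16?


Divide by 16 repeatedly:
35527 ÷ 16 = 2220 remainder 7 (7)
2220 ÷ 16 = 138 remainder 12 (C)
138 ÷ 16 = 8 remainder 10 (A)
8 ÷ 16 = 0 remainder 8 (8)
Reading remainders bottom-up:
= 0x8AC7


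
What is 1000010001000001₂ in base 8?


Group into 3-bit groups: 001000010001000001
  001 = 1
  000 = 0
  010 = 2
  001 = 1
  000 = 0
  001 = 1
= 0o102101


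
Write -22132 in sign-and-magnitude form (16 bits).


Sign bit: 1 (negative)
Magnitude: 22132 = 101011001110100
= 1101011001110100


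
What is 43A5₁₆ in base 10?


Positional values:
Position 0: 5 × 16^0 = 5 × 1 = 5
Position 1: A × 16^1 = 10 × 16 = 160
Position 2: 3 × 16^2 = 3 × 256 = 768
Position 3: 4 × 16^3 = 4 × 4096 = 16384
Sum = 5 + 160 + 768 + 16384
= 17317


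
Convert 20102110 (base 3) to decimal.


Positional values (base 3):
  0 × 3^0 = 0 × 1 = 0
  1 × 3^1 = 1 × 3 = 3
  1 × 3^2 = 1 × 9 = 9
  2 × 3^3 = 2 × 27 = 54
  0 × 3^4 = 0 × 81 = 0
  1 × 3^5 = 1 × 243 = 243
  0 × 3^6 = 0 × 729 = 0
  2 × 3^7 = 2 × 2187 = 4374
Sum = 0 + 3 + 9 + 54 + 0 + 243 + 0 + 4374
= 4683


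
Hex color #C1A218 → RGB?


Hex: #C1A218
R = C1₁₆ = 193
G = A2₁₆ = 162
B = 18₁₆ = 24
= RGB(193, 162, 24)


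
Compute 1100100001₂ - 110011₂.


Align and subtract column by column (LSB to MSB, borrowing when needed):
  1100100001
- 0000110011
  ----------
  col 0: (1 - 0 borrow-in) - 1 → 1 - 1 = 0, borrow out 0
  col 1: (0 - 0 borrow-in) - 1 → borrow from next column: (0+2) - 1 = 1, borrow out 1
  col 2: (0 - 1 borrow-in) - 0 → borrow from next column: (-1+2) - 0 = 1, borrow out 1
  col 3: (0 - 1 borrow-in) - 0 → borrow from next column: (-1+2) - 0 = 1, borrow out 1
  col 4: (0 - 1 borrow-in) - 1 → borrow from next column: (-1+2) - 1 = 0, borrow out 1
  col 5: (1 - 1 borrow-in) - 1 → borrow from next column: (0+2) - 1 = 1, borrow out 1
  col 6: (0 - 1 borrow-in) - 0 → borrow from next column: (-1+2) - 0 = 1, borrow out 1
  col 7: (0 - 1 borrow-in) - 0 → borrow from next column: (-1+2) - 0 = 1, borrow out 1
  col 8: (1 - 1 borrow-in) - 0 → 0 - 0 = 0, borrow out 0
  col 9: (1 - 0 borrow-in) - 0 → 1 - 0 = 1, borrow out 0
Reading bits MSB→LSB: 1011101110
Strip leading zeros: 1011101110
= 1011101110


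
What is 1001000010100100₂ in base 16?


Group into 4-bit nibbles: 1001000010100100
  1001 = 9
  0000 = 0
  1010 = A
  0100 = 4
= 0x90A4


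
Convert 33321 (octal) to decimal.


Positional values:
Position 0: 1 × 8^0 = 1
Position 1: 2 × 8^1 = 16
Position 2: 3 × 8^2 = 192
Position 3: 3 × 8^3 = 1536
Position 4: 3 × 8^4 = 12288
Sum = 1 + 16 + 192 + 1536 + 12288
= 14033


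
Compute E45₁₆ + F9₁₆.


Align and add column by column (LSB to MSB, each column mod 16 with carry):
  0E45
+ 00F9
  ----
  col 0: 5(5) + 9(9) + 0 (carry in) = 14 → E(14), carry out 0
  col 1: 4(4) + F(15) + 0 (carry in) = 19 → 3(3), carry out 1
  col 2: E(14) + 0(0) + 1 (carry in) = 15 → F(15), carry out 0
  col 3: 0(0) + 0(0) + 0 (carry in) = 0 → 0(0), carry out 0
Reading digits MSB→LSB: 0F3E
Strip leading zeros: F3E
= 0xF3E


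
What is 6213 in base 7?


Divide by 7 repeatedly:
6213 ÷ 7 = 887 remainder 4
887 ÷ 7 = 126 remainder 5
126 ÷ 7 = 18 remainder 0
18 ÷ 7 = 2 remainder 4
2 ÷ 7 = 0 remainder 2
Reading remainders bottom-up:
= 24054


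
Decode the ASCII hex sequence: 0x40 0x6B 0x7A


Codes (hex): 0x40 0x6B 0x7A
Per-code ASCII lookup:
  0x40 = 64  (special character) → '@'
  0x6B = 107  (range 97-122: lowercase, 107 - 97 = 10) → 'k'
  0x7A = 122  (range 97-122: lowercase, 122 - 97 = 25) → 'z'
= '@kz'


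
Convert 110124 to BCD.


Each digit → 4-bit binary:
  1 → 0001
  1 → 0001
  0 → 0000
  1 → 0001
  2 → 0010
  4 → 0100
= 0001 0001 0000 0001 0010 0100


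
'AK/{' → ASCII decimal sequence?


String: 'AK/{'  (4 characters)
Per-character ASCII lookup:
  'A': uppercase starts at 65: 'A' = 65 + 0 = 65
  'K': uppercase starts at 65: 'K' = 65 + 10 = 75
  '/': special character: '/' = 47
  '{': special character: '{' = 123
= 65 75 47 123


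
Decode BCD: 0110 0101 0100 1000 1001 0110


Each 4-bit group → digit:
  0110 → 6
  0101 → 5
  0100 → 4
  1000 → 8
  1001 → 9
  0110 → 6
= 654896


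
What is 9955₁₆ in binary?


Each hex digit → 4 binary bits:
  9 = 1001
  9 = 1001
  5 = 0101
  5 = 0101
Concatenate: 1001 1001 0101 0101
= 1001100101010101


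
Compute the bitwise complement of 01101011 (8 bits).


Original: 01101011
Invert all bits:
  bit 0: 0 → 1
  bit 1: 1 → 0
  bit 2: 1 → 0
  bit 3: 0 → 1
  bit 4: 1 → 0
  bit 5: 0 → 1
  bit 6: 1 → 0
  bit 7: 1 → 0
= 10010100


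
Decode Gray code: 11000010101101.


Gray code: 11000010101101
MSB stays the same: 1
Each subsequent bit = prev_binary XOR current_gray:
  B[1] = 1 XOR 1 = 0
  B[2] = 0 XOR 0 = 0
  B[3] = 0 XOR 0 = 0
  B[4] = 0 XOR 0 = 0
  B[5] = 0 XOR 0 = 0
  B[6] = 0 XOR 1 = 1
  B[7] = 1 XOR 0 = 1
  B[8] = 1 XOR 1 = 0
  B[9] = 0 XOR 0 = 0
  B[10] = 0 XOR 1 = 1
  B[11] = 1 XOR 1 = 0
  B[12] = 0 XOR 0 = 0
  B[13] = 0 XOR 1 = 1
= 10000011001001 (8393 decimal)


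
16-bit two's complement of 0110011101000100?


Original: 0110011101000100
Step 1 - Invert all bits: 1001100010111011
Step 2 - Add 1: 1001100010111011 + 1
= 1001100010111100 (represents -26436)


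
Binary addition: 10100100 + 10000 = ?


Align and add column by column (LSB to MSB, carry propagating):
  010100100
+ 000010000
  ---------
  col 0: 0 + 0 + 0 (carry in) = 0 → bit 0, carry out 0
  col 1: 0 + 0 + 0 (carry in) = 0 → bit 0, carry out 0
  col 2: 1 + 0 + 0 (carry in) = 1 → bit 1, carry out 0
  col 3: 0 + 0 + 0 (carry in) = 0 → bit 0, carry out 0
  col 4: 0 + 1 + 0 (carry in) = 1 → bit 1, carry out 0
  col 5: 1 + 0 + 0 (carry in) = 1 → bit 1, carry out 0
  col 6: 0 + 0 + 0 (carry in) = 0 → bit 0, carry out 0
  col 7: 1 + 0 + 0 (carry in) = 1 → bit 1, carry out 0
  col 8: 0 + 0 + 0 (carry in) = 0 → bit 0, carry out 0
Reading bits MSB→LSB: 010110100
Strip leading zeros: 10110100
= 10110100


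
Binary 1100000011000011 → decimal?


Positional values:
Bit 0: 1 × 2^0 = 1
Bit 1: 1 × 2^1 = 2
Bit 6: 1 × 2^6 = 64
Bit 7: 1 × 2^7 = 128
Bit 14: 1 × 2^14 = 16384
Bit 15: 1 × 2^15 = 32768
Sum = 1 + 2 + 64 + 128 + 16384 + 32768
= 49347


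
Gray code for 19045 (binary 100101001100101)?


Binary: 100101001100101
Gray code: G = B XOR (B >> 1)
B >> 1 = 010010100110010
100101001100101 XOR 010010100110010:
  1 XOR 0 = 1
  0 XOR 1 = 1
  0 XOR 0 = 0
  1 XOR 0 = 1
  0 XOR 1 = 1
  1 XOR 0 = 1
  0 XOR 1 = 1
  0 XOR 0 = 0
  1 XOR 0 = 1
  1 XOR 1 = 0
  0 XOR 1 = 1
  0 XOR 0 = 0
  1 XOR 0 = 1
  0 XOR 1 = 1
  1 XOR 0 = 1
= 110111101010111


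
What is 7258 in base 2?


Divide by 2 repeatedly:
7258 ÷ 2 = 3629 remainder 0
3629 ÷ 2 = 1814 remainder 1
1814 ÷ 2 = 907 remainder 0
907 ÷ 2 = 453 remainder 1
453 ÷ 2 = 226 remainder 1
226 ÷ 2 = 113 remainder 0
113 ÷ 2 = 56 remainder 1
56 ÷ 2 = 28 remainder 0
28 ÷ 2 = 14 remainder 0
14 ÷ 2 = 7 remainder 0
7 ÷ 2 = 3 remainder 1
3 ÷ 2 = 1 remainder 1
1 ÷ 2 = 0 remainder 1
Reading remainders bottom-up:
= 1110001011010


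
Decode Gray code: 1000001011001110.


Gray code: 1000001011001110
MSB stays the same: 1
Each subsequent bit = prev_binary XOR current_gray:
  B[1] = 1 XOR 0 = 1
  B[2] = 1 XOR 0 = 1
  B[3] = 1 XOR 0 = 1
  B[4] = 1 XOR 0 = 1
  B[5] = 1 XOR 0 = 1
  B[6] = 1 XOR 1 = 0
  B[7] = 0 XOR 0 = 0
  B[8] = 0 XOR 1 = 1
  B[9] = 1 XOR 1 = 0
  B[10] = 0 XOR 0 = 0
  B[11] = 0 XOR 0 = 0
  B[12] = 0 XOR 1 = 1
  B[13] = 1 XOR 1 = 0
  B[14] = 0 XOR 1 = 1
  B[15] = 1 XOR 0 = 1
= 1111110010001011 (64651 decimal)


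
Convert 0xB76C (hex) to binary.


Each hex digit → 4 binary bits:
  B = 1011
  7 = 0111
  6 = 0110
  C = 1100
Concatenate: 1011 0111 0110 1100
= 1011011101101100


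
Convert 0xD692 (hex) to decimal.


Positional values:
Position 0: 2 × 16^0 = 2 × 1 = 2
Position 1: 9 × 16^1 = 9 × 16 = 144
Position 2: 6 × 16^2 = 6 × 256 = 1536
Position 3: D × 16^3 = 13 × 4096 = 53248
Sum = 2 + 144 + 1536 + 53248
= 54930


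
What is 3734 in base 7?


Divide by 7 repeatedly:
3734 ÷ 7 = 533 remainder 3
533 ÷ 7 = 76 remainder 1
76 ÷ 7 = 10 remainder 6
10 ÷ 7 = 1 remainder 3
1 ÷ 7 = 0 remainder 1
Reading remainders bottom-up:
= 13613


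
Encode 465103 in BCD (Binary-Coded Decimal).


Each digit → 4-bit binary:
  4 → 0100
  6 → 0110
  5 → 0101
  1 → 0001
  0 → 0000
  3 → 0011
= 0100 0110 0101 0001 0000 0011


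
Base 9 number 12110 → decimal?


Positional values (base 9):
  0 × 9^0 = 0 × 1 = 0
  1 × 9^1 = 1 × 9 = 9
  1 × 9^2 = 1 × 81 = 81
  2 × 9^3 = 2 × 729 = 1458
  1 × 9^4 = 1 × 6561 = 6561
Sum = 0 + 9 + 81 + 1458 + 6561
= 8109


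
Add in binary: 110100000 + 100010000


Align and add column by column (LSB to MSB, carry propagating):
  0110100000
+ 0100010000
  ----------
  col 0: 0 + 0 + 0 (carry in) = 0 → bit 0, carry out 0
  col 1: 0 + 0 + 0 (carry in) = 0 → bit 0, carry out 0
  col 2: 0 + 0 + 0 (carry in) = 0 → bit 0, carry out 0
  col 3: 0 + 0 + 0 (carry in) = 0 → bit 0, carry out 0
  col 4: 0 + 1 + 0 (carry in) = 1 → bit 1, carry out 0
  col 5: 1 + 0 + 0 (carry in) = 1 → bit 1, carry out 0
  col 6: 0 + 0 + 0 (carry in) = 0 → bit 0, carry out 0
  col 7: 1 + 0 + 0 (carry in) = 1 → bit 1, carry out 0
  col 8: 1 + 1 + 0 (carry in) = 2 → bit 0, carry out 1
  col 9: 0 + 0 + 1 (carry in) = 1 → bit 1, carry out 0
Reading bits MSB→LSB: 1010110000
Strip leading zeros: 1010110000
= 1010110000


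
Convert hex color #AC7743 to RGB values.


Hex: #AC7743
R = AC₁₆ = 172
G = 77₁₆ = 119
B = 43₁₆ = 67
= RGB(172, 119, 67)


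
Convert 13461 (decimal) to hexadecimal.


Divide by 16 repeatedly:
13461 ÷ 16 = 841 remainder 5 (5)
841 ÷ 16 = 52 remainder 9 (9)
52 ÷ 16 = 3 remainder 4 (4)
3 ÷ 16 = 0 remainder 3 (3)
Reading remainders bottom-up:
= 0x3495


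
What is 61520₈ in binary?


Each octal digit → 3 binary bits:
  6 = 110
  1 = 001
  5 = 101
  2 = 010
  0 = 000
Concatenate: 110 001 101 010 000
= 110001101010000


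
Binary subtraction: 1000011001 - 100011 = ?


Align and subtract column by column (LSB to MSB, borrowing when needed):
  1000011001
- 0000100011
  ----------
  col 0: (1 - 0 borrow-in) - 1 → 1 - 1 = 0, borrow out 0
  col 1: (0 - 0 borrow-in) - 1 → borrow from next column: (0+2) - 1 = 1, borrow out 1
  col 2: (0 - 1 borrow-in) - 0 → borrow from next column: (-1+2) - 0 = 1, borrow out 1
  col 3: (1 - 1 borrow-in) - 0 → 0 - 0 = 0, borrow out 0
  col 4: (1 - 0 borrow-in) - 0 → 1 - 0 = 1, borrow out 0
  col 5: (0 - 0 borrow-in) - 1 → borrow from next column: (0+2) - 1 = 1, borrow out 1
  col 6: (0 - 1 borrow-in) - 0 → borrow from next column: (-1+2) - 0 = 1, borrow out 1
  col 7: (0 - 1 borrow-in) - 0 → borrow from next column: (-1+2) - 0 = 1, borrow out 1
  col 8: (0 - 1 borrow-in) - 0 → borrow from next column: (-1+2) - 0 = 1, borrow out 1
  col 9: (1 - 1 borrow-in) - 0 → 0 - 0 = 0, borrow out 0
Reading bits MSB→LSB: 0111110110
Strip leading zeros: 111110110
= 111110110


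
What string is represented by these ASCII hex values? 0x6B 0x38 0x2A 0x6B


Codes (hex): 0x6B 0x38 0x2A 0x6B
Per-code ASCII lookup:
  0x6B = 107  (range 97-122: lowercase, 107 - 97 = 10) → 'k'
  0x38 = 56  (range 48-57: digits, 56 - 48 = 8) → '8'
  0x2A = 42  (special character) → '*'
  0x6B = 107  (range 97-122: lowercase, 107 - 97 = 10) → 'k'
= 'k8*k'


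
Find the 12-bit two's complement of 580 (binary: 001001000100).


Original: 001001000100
Step 1 - Invert all bits: 110110111011
Step 2 - Add 1: 110110111011 + 1
= 110110111100 (represents -580)


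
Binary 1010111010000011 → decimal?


Positional values:
Bit 0: 1 × 2^0 = 1
Bit 1: 1 × 2^1 = 2
Bit 7: 1 × 2^7 = 128
Bit 9: 1 × 2^9 = 512
Bit 10: 1 × 2^10 = 1024
Bit 11: 1 × 2^11 = 2048
Bit 13: 1 × 2^13 = 8192
Bit 15: 1 × 2^15 = 32768
Sum = 1 + 2 + 128 + 512 + 1024 + 2048 + 8192 + 32768
= 44675


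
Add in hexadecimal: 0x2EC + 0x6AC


Align and add column by column (LSB to MSB, each column mod 16 with carry):
  02EC
+ 06AC
  ----
  col 0: C(12) + C(12) + 0 (carry in) = 24 → 8(8), carry out 1
  col 1: E(14) + A(10) + 1 (carry in) = 25 → 9(9), carry out 1
  col 2: 2(2) + 6(6) + 1 (carry in) = 9 → 9(9), carry out 0
  col 3: 0(0) + 0(0) + 0 (carry in) = 0 → 0(0), carry out 0
Reading digits MSB→LSB: 0998
Strip leading zeros: 998
= 0x998


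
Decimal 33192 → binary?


Divide by 2 repeatedly:
33192 ÷ 2 = 16596 remainder 0
16596 ÷ 2 = 8298 remainder 0
8298 ÷ 2 = 4149 remainder 0
4149 ÷ 2 = 2074 remainder 1
2074 ÷ 2 = 1037 remainder 0
1037 ÷ 2 = 518 remainder 1
518 ÷ 2 = 259 remainder 0
259 ÷ 2 = 129 remainder 1
129 ÷ 2 = 64 remainder 1
64 ÷ 2 = 32 remainder 0
32 ÷ 2 = 16 remainder 0
16 ÷ 2 = 8 remainder 0
8 ÷ 2 = 4 remainder 0
4 ÷ 2 = 2 remainder 0
2 ÷ 2 = 1 remainder 0
1 ÷ 2 = 0 remainder 1
Reading remainders bottom-up:
= 1000000110101000


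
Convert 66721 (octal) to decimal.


Positional values:
Position 0: 1 × 8^0 = 1
Position 1: 2 × 8^1 = 16
Position 2: 7 × 8^2 = 448
Position 3: 6 × 8^3 = 3072
Position 4: 6 × 8^4 = 24576
Sum = 1 + 16 + 448 + 3072 + 24576
= 28113


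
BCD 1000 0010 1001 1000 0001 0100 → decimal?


Each 4-bit group → digit:
  1000 → 8
  0010 → 2
  1001 → 9
  1000 → 8
  0001 → 1
  0100 → 4
= 829814


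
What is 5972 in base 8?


Divide by 8 repeatedly:
5972 ÷ 8 = 746 remainder 4
746 ÷ 8 = 93 remainder 2
93 ÷ 8 = 11 remainder 5
11 ÷ 8 = 1 remainder 3
1 ÷ 8 = 0 remainder 1
Reading remainders bottom-up:
= 0o13524


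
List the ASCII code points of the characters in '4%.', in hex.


String: '4%.'  (3 characters)
Per-character ASCII lookup:
  '4': digits start at 48: '4' = 48 + 4 = 52 → 0x34
  '%': special character: '%' = 37 → 0x25
  '.': special character: '.' = 46 → 0x2E
= 0x34 0x25 0x2E


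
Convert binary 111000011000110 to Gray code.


Binary: 111000011000110
Gray code: G = B XOR (B >> 1)
B >> 1 = 011100001100011
111000011000110 XOR 011100001100011:
  1 XOR 0 = 1
  1 XOR 1 = 0
  1 XOR 1 = 0
  0 XOR 1 = 1
  0 XOR 0 = 0
  0 XOR 0 = 0
  0 XOR 0 = 0
  1 XOR 0 = 1
  1 XOR 1 = 0
  0 XOR 1 = 1
  0 XOR 0 = 0
  0 XOR 0 = 0
  1 XOR 0 = 1
  1 XOR 1 = 0
  0 XOR 1 = 1
= 100100010100101


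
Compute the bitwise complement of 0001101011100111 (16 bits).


Original: 0001101011100111
Invert all bits:
  bit 0: 0 → 1
  bit 1: 0 → 1
  bit 2: 0 → 1
  bit 3: 1 → 0
  bit 4: 1 → 0
  bit 5: 0 → 1
  bit 6: 1 → 0
  bit 7: 0 → 1
  bit 8: 1 → 0
  bit 9: 1 → 0
  bit 10: 1 → 0
  bit 11: 0 → 1
  bit 12: 0 → 1
  bit 13: 1 → 0
  bit 14: 1 → 0
  bit 15: 1 → 0
= 1110010100011000


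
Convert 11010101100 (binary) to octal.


Group into 3-bit groups: 011010101100
  011 = 3
  010 = 2
  101 = 5
  100 = 4
= 0o3254


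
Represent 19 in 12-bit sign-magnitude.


Sign bit: 0 (positive)
Magnitude: 19 = 00000010011
= 000000010011


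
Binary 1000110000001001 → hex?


Group into 4-bit nibbles: 1000110000001001
  1000 = 8
  1100 = C
  0000 = 0
  1001 = 9
= 0x8C09


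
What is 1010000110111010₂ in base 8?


Group into 3-bit groups: 001010000110111010
  001 = 1
  010 = 2
  000 = 0
  110 = 6
  111 = 7
  010 = 2
= 0o120672


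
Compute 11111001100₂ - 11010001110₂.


Align and subtract column by column (LSB to MSB, borrowing when needed):
  11111001100
- 11010001110
  -----------
  col 0: (0 - 0 borrow-in) - 0 → 0 - 0 = 0, borrow out 0
  col 1: (0 - 0 borrow-in) - 1 → borrow from next column: (0+2) - 1 = 1, borrow out 1
  col 2: (1 - 1 borrow-in) - 1 → borrow from next column: (0+2) - 1 = 1, borrow out 1
  col 3: (1 - 1 borrow-in) - 1 → borrow from next column: (0+2) - 1 = 1, borrow out 1
  col 4: (0 - 1 borrow-in) - 0 → borrow from next column: (-1+2) - 0 = 1, borrow out 1
  col 5: (0 - 1 borrow-in) - 0 → borrow from next column: (-1+2) - 0 = 1, borrow out 1
  col 6: (1 - 1 borrow-in) - 0 → 0 - 0 = 0, borrow out 0
  col 7: (1 - 0 borrow-in) - 1 → 1 - 1 = 0, borrow out 0
  col 8: (1 - 0 borrow-in) - 0 → 1 - 0 = 1, borrow out 0
  col 9: (1 - 0 borrow-in) - 1 → 1 - 1 = 0, borrow out 0
  col 10: (1 - 0 borrow-in) - 1 → 1 - 1 = 0, borrow out 0
Reading bits MSB→LSB: 00100111110
Strip leading zeros: 100111110
= 100111110


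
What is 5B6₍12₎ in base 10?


Positional values (base 12):
  6 × 12^0 = 6 × 1 = 6
  B × 12^1 = 11 × 12 = 132
  5 × 12^2 = 5 × 144 = 720
Sum = 6 + 132 + 720
= 858


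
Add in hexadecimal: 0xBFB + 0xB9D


Align and add column by column (LSB to MSB, each column mod 16 with carry):
  0BFB
+ 0B9D
  ----
  col 0: B(11) + D(13) + 0 (carry in) = 24 → 8(8), carry out 1
  col 1: F(15) + 9(9) + 1 (carry in) = 25 → 9(9), carry out 1
  col 2: B(11) + B(11) + 1 (carry in) = 23 → 7(7), carry out 1
  col 3: 0(0) + 0(0) + 1 (carry in) = 1 → 1(1), carry out 0
Reading digits MSB→LSB: 1798
Strip leading zeros: 1798
= 0x1798


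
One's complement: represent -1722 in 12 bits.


Original: 011010111010
Invert all bits:
  bit 0: 0 → 1
  bit 1: 1 → 0
  bit 2: 1 → 0
  bit 3: 0 → 1
  bit 4: 1 → 0
  bit 5: 0 → 1
  bit 6: 1 → 0
  bit 7: 1 → 0
  bit 8: 1 → 0
  bit 9: 0 → 1
  bit 10: 1 → 0
  bit 11: 0 → 1
= 100101000101


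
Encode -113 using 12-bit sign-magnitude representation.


Sign bit: 1 (negative)
Magnitude: 113 = 00001110001
= 100001110001


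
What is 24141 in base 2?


Divide by 2 repeatedly:
24141 ÷ 2 = 12070 remainder 1
12070 ÷ 2 = 6035 remainder 0
6035 ÷ 2 = 3017 remainder 1
3017 ÷ 2 = 1508 remainder 1
1508 ÷ 2 = 754 remainder 0
754 ÷ 2 = 377 remainder 0
377 ÷ 2 = 188 remainder 1
188 ÷ 2 = 94 remainder 0
94 ÷ 2 = 47 remainder 0
47 ÷ 2 = 23 remainder 1
23 ÷ 2 = 11 remainder 1
11 ÷ 2 = 5 remainder 1
5 ÷ 2 = 2 remainder 1
2 ÷ 2 = 1 remainder 0
1 ÷ 2 = 0 remainder 1
Reading remainders bottom-up:
= 101111001001101


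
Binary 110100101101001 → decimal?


Positional values:
Bit 0: 1 × 2^0 = 1
Bit 3: 1 × 2^3 = 8
Bit 5: 1 × 2^5 = 32
Bit 6: 1 × 2^6 = 64
Bit 8: 1 × 2^8 = 256
Bit 11: 1 × 2^11 = 2048
Bit 13: 1 × 2^13 = 8192
Bit 14: 1 × 2^14 = 16384
Sum = 1 + 8 + 32 + 64 + 256 + 2048 + 8192 + 16384
= 26985


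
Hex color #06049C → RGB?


Hex: #06049C
R = 06₁₆ = 6
G = 04₁₆ = 4
B = 9C₁₆ = 156
= RGB(6, 4, 156)


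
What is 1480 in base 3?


Divide by 3 repeatedly:
1480 ÷ 3 = 493 remainder 1
493 ÷ 3 = 164 remainder 1
164 ÷ 3 = 54 remainder 2
54 ÷ 3 = 18 remainder 0
18 ÷ 3 = 6 remainder 0
6 ÷ 3 = 2 remainder 0
2 ÷ 3 = 0 remainder 2
Reading remainders bottom-up:
= 2000211


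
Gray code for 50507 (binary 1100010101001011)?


Binary: 1100010101001011
Gray code: G = B XOR (B >> 1)
B >> 1 = 0110001010100101
1100010101001011 XOR 0110001010100101:
  1 XOR 0 = 1
  1 XOR 1 = 0
  0 XOR 1 = 1
  0 XOR 0 = 0
  0 XOR 0 = 0
  1 XOR 0 = 1
  0 XOR 1 = 1
  1 XOR 0 = 1
  0 XOR 1 = 1
  1 XOR 0 = 1
  0 XOR 1 = 1
  0 XOR 0 = 0
  1 XOR 0 = 1
  0 XOR 1 = 1
  1 XOR 0 = 1
  1 XOR 1 = 0
= 1010011111101110


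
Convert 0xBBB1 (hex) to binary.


Each hex digit → 4 binary bits:
  B = 1011
  B = 1011
  B = 1011
  1 = 0001
Concatenate: 1011 1011 1011 0001
= 1011101110110001


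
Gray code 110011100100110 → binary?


Gray code: 110011100100110
MSB stays the same: 1
Each subsequent bit = prev_binary XOR current_gray:
  B[1] = 1 XOR 1 = 0
  B[2] = 0 XOR 0 = 0
  B[3] = 0 XOR 0 = 0
  B[4] = 0 XOR 1 = 1
  B[5] = 1 XOR 1 = 0
  B[6] = 0 XOR 1 = 1
  B[7] = 1 XOR 0 = 1
  B[8] = 1 XOR 0 = 1
  B[9] = 1 XOR 1 = 0
  B[10] = 0 XOR 0 = 0
  B[11] = 0 XOR 0 = 0
  B[12] = 0 XOR 1 = 1
  B[13] = 1 XOR 1 = 0
  B[14] = 0 XOR 0 = 0
= 100010111000100 (17860 decimal)


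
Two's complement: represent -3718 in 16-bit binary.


Original: 0000111010000110
Step 1 - Invert all bits: 1111000101111001
Step 2 - Add 1: 1111000101111001 + 1
= 1111000101111010 (represents -3718)


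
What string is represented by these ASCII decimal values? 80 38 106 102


Codes (decimal): 80 38 106 102
Per-code ASCII lookup:
  80  (range 65-90: uppercase, 80 - 65 = 15) → 'P'
  38  (special character) → '&'
  106  (range 97-122: lowercase, 106 - 97 = 9) → 'j'
  102  (range 97-122: lowercase, 102 - 97 = 5) → 'f'
= 'P&jf'


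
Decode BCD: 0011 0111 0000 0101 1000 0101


Each 4-bit group → digit:
  0011 → 3
  0111 → 7
  0000 → 0
  0101 → 5
  1000 → 8
  0101 → 5
= 370585


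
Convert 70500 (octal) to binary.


Each octal digit → 3 binary bits:
  7 = 111
  0 = 000
  5 = 101
  0 = 000
  0 = 000
Concatenate: 111 000 101 000 000
= 111000101000000


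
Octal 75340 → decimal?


Positional values:
Position 0: 0 × 8^0 = 0
Position 1: 4 × 8^1 = 32
Position 2: 3 × 8^2 = 192
Position 3: 5 × 8^3 = 2560
Position 4: 7 × 8^4 = 28672
Sum = 0 + 32 + 192 + 2560 + 28672
= 31456


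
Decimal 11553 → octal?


Divide by 8 repeatedly:
11553 ÷ 8 = 1444 remainder 1
1444 ÷ 8 = 180 remainder 4
180 ÷ 8 = 22 remainder 4
22 ÷ 8 = 2 remainder 6
2 ÷ 8 = 0 remainder 2
Reading remainders bottom-up:
= 0o26441


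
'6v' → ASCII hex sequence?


String: '6v'  (2 characters)
Per-character ASCII lookup:
  '6': digits start at 48: '6' = 48 + 6 = 54 → 0x36
  'v': lowercase starts at 97: 'v' = 97 + 21 = 118 → 0x76
= 0x36 0x76


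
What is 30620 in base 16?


Divide by 16 repeatedly:
30620 ÷ 16 = 1913 remainder 12 (C)
1913 ÷ 16 = 119 remainder 9 (9)
119 ÷ 16 = 7 remainder 7 (7)
7 ÷ 16 = 0 remainder 7 (7)
Reading remainders bottom-up:
= 0x779C


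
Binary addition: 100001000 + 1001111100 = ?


Align and add column by column (LSB to MSB, carry propagating):
  00100001000
+ 01001111100
  -----------
  col 0: 0 + 0 + 0 (carry in) = 0 → bit 0, carry out 0
  col 1: 0 + 0 + 0 (carry in) = 0 → bit 0, carry out 0
  col 2: 0 + 1 + 0 (carry in) = 1 → bit 1, carry out 0
  col 3: 1 + 1 + 0 (carry in) = 2 → bit 0, carry out 1
  col 4: 0 + 1 + 1 (carry in) = 2 → bit 0, carry out 1
  col 5: 0 + 1 + 1 (carry in) = 2 → bit 0, carry out 1
  col 6: 0 + 1 + 1 (carry in) = 2 → bit 0, carry out 1
  col 7: 0 + 0 + 1 (carry in) = 1 → bit 1, carry out 0
  col 8: 1 + 0 + 0 (carry in) = 1 → bit 1, carry out 0
  col 9: 0 + 1 + 0 (carry in) = 1 → bit 1, carry out 0
  col 10: 0 + 0 + 0 (carry in) = 0 → bit 0, carry out 0
Reading bits MSB→LSB: 01110000100
Strip leading zeros: 1110000100
= 1110000100


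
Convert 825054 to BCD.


Each digit → 4-bit binary:
  8 → 1000
  2 → 0010
  5 → 0101
  0 → 0000
  5 → 0101
  4 → 0100
= 1000 0010 0101 0000 0101 0100


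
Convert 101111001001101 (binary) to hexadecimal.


Group into 4-bit nibbles: 0101111001001101
  0101 = 5
  1110 = E
  0100 = 4
  1101 = D
= 0x5E4D
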